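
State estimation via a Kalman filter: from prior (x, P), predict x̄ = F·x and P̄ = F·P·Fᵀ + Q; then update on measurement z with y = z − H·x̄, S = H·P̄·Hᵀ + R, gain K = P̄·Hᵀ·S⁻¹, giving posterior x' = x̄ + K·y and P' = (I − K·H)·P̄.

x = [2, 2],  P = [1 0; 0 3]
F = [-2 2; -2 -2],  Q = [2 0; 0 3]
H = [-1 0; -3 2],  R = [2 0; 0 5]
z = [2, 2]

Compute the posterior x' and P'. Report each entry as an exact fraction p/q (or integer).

x' = [-1231/470, -757/235]
P' = [601/470 407/235; 407/235 823/235]

x̄ = F·x = [0, -8]
P̄ = F·P·Fᵀ + Q = [18 -8; -8 19]
y = z − H·x̄ = [2, 18]
S = H·P̄·Hᵀ + R = [20 70; 70 339]
K = P̄·Hᵀ·S⁻¹ = [-601/940 -7/94; -407/470 17/47]
x' = x̄ + K·y = [-1231/470, -757/235]
P' = (I − K·H)·P̄ = [601/470 407/235; 407/235 823/235]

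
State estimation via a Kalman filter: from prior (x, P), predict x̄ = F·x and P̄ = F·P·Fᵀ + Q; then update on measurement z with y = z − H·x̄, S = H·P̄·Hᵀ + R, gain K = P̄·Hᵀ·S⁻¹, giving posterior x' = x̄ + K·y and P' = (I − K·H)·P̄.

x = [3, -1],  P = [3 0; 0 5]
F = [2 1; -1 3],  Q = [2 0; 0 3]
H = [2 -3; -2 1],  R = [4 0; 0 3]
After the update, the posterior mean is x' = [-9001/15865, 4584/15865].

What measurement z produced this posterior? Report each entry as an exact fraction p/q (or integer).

z = [-2, 2]

x̄ = F·x = [5, -6]
P̄ = F·P·Fᵀ + Q = [19 9; 9 51]
S = H·P̄·Hᵀ + R = [431 -157; -157 94]
K = P̄·Hᵀ·S⁻¹ = [-3519/15865 -10772/15865; -7509/15865 -6972/15865]
x' − x̄ = [-88326/15865, 99774/15865] = K·y
y = (KᵀK)⁻¹·Kᵀ·(x' − x̄) = [-30, 18]
z = y + H·x̄ = [-30, 18] + [28, -16] = [-2, 2]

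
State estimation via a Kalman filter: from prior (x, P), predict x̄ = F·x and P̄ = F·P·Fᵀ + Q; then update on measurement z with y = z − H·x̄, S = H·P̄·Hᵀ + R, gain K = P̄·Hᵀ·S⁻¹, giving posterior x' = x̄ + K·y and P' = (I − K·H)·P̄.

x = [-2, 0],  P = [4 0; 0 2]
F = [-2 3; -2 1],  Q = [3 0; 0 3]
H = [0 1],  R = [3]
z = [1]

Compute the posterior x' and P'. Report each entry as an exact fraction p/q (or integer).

x' = [5/4, 11/8]
P' = [101/6 11/4; 11/4 21/8]

x̄ = F·x = [4, 4]
P̄ = F·P·Fᵀ + Q = [37 22; 22 21]
y = z − H·x̄ = [-3]
S = H·P̄·Hᵀ + R = [24]
K = P̄·Hᵀ·S⁻¹ = [11/12; 7/8]
x' = x̄ + K·y = [5/4, 11/8]
P' = (I − K·H)·P̄ = [101/6 11/4; 11/4 21/8]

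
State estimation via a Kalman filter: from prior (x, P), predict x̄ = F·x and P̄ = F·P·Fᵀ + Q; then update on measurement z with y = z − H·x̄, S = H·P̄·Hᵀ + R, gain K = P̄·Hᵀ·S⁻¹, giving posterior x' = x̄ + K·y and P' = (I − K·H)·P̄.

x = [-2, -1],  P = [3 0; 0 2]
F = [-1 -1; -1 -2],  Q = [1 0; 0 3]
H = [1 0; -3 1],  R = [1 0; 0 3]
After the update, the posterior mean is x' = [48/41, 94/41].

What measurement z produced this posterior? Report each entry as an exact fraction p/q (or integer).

z = [1, -1]

x̄ = F·x = [3, 4]
P̄ = F·P·Fᵀ + Q = [6 7; 7 14]
S = H·P̄·Hᵀ + R = [7 -11; -11 29]
K = P̄·Hᵀ·S⁻¹ = [53/82 -11/82; 63/41 14/41]
x' − x̄ = [-75/41, -70/41] = K·y
y = (KᵀK)⁻¹·Kᵀ·(x' − x̄) = [-2, 4]
z = y + H·x̄ = [-2, 4] + [3, -5] = [1, -1]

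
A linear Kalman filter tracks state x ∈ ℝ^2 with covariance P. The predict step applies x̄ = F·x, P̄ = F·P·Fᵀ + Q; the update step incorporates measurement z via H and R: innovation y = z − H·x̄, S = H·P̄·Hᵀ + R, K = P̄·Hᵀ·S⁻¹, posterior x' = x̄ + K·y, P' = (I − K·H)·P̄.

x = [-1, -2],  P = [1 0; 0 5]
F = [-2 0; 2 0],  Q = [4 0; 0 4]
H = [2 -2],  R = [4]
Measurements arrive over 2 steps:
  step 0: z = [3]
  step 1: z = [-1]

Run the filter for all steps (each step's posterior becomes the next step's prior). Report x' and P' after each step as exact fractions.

step 0: x̄ = F·x = [2, -2]
step 0: P̄ = F·P·Fᵀ + Q = [8 -4; -4 8]
step 0: y = z − H·x̄ = [-5]
step 0: S = H·P̄·Hᵀ + R = [100]
step 0: K = P̄·Hᵀ·S⁻¹ = [6/25; -6/25]
step 0: x' = x̄ + K·y = [4/5, -4/5]
step 0: P' = (I − K·H)·P̄ = [56/25 44/25; 44/25 56/25]
step 1: x̄ = F·x = [-8/5, 8/5]
step 1: P̄ = F·P·Fᵀ + Q = [324/25 -224/25; -224/25 324/25]
step 1: y = z − H·x̄ = [27/5]
step 1: S = H·P̄·Hᵀ + R = [4484/25]
step 1: K = P̄·Hᵀ·S⁻¹ = [274/1121; -274/1121]
step 1: x' = x̄ + K·y = [-314/1121, 314/1121]
step 1: P' = (I − K·H)·P̄ = [2516/1121 1968/1121; 1968/1121 2516/1121]

step 0: x' = [4/5, -4/5], P' = [56/25 44/25; 44/25 56/25]
step 1: x' = [-314/1121, 314/1121], P' = [2516/1121 1968/1121; 1968/1121 2516/1121]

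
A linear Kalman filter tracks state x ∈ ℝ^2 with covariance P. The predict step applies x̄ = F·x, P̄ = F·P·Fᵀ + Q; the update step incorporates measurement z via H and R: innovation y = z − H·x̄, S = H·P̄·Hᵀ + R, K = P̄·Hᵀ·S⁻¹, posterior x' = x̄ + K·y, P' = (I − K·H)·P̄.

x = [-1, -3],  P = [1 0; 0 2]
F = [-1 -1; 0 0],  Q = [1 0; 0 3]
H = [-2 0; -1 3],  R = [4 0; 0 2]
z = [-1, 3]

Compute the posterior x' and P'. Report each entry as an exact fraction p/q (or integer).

x' = [162/149, 189/149]
P' = [116/149 36/149; 36/149 42/149]

x̄ = F·x = [4, 0]
P̄ = F·P·Fᵀ + Q = [4 0; 0 3]
y = z − H·x̄ = [7, 7]
S = H·P̄·Hᵀ + R = [20 8; 8 33]
K = P̄·Hᵀ·S⁻¹ = [-58/149 -4/149; -18/149 45/149]
x' = x̄ + K·y = [162/149, 189/149]
P' = (I − K·H)·P̄ = [116/149 36/149; 36/149 42/149]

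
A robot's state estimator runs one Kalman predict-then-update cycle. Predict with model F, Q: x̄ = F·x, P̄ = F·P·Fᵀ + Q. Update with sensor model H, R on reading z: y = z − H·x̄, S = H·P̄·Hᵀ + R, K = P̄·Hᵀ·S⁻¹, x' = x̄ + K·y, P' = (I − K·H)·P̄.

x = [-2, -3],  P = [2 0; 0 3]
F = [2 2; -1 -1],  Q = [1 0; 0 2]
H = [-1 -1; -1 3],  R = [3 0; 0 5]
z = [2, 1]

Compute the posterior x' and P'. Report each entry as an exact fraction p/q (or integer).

x' = [-783/413, -10/413]
P' = [1819/1239 38/1239; 38/1239 481/1239]

x̄ = F·x = [-10, 5]
P̄ = F·P·Fᵀ + Q = [21 -10; -10 7]
y = z − H·x̄ = [-3, -24]
S = H·P̄·Hᵀ + R = [11 20; 20 149]
K = P̄·Hᵀ·S⁻¹ = [-619/1239 -341/1239; -173/1239 281/1239]
x' = x̄ + K·y = [-783/413, -10/413]
P' = (I − K·H)·P̄ = [1819/1239 38/1239; 38/1239 481/1239]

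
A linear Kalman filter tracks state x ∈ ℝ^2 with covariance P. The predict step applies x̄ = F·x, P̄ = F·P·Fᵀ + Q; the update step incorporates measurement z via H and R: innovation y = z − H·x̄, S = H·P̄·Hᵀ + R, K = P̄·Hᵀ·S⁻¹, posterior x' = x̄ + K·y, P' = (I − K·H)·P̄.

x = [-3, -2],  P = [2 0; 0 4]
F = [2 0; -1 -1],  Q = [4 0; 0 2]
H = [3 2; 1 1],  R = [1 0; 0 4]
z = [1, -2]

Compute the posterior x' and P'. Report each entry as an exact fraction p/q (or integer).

x̄ = F·x = [-6, 5]
P̄ = F·P·Fᵀ + Q = [12 -4; -4 8]
y = z − H·x̄ = [9, -1]
S = H·P̄·Hᵀ + R = [93 32; 32 16]
K = P̄·Hᵀ·S⁻¹ = [12/29 -19/58; -4/29 61/116]
x' = x̄ + K·y = [-113/58, 375/116]
P' = (I − K·H)·P̄ = [88/29 -126/29; -126/29 187/29]

x' = [-113/58, 375/116]
P' = [88/29 -126/29; -126/29 187/29]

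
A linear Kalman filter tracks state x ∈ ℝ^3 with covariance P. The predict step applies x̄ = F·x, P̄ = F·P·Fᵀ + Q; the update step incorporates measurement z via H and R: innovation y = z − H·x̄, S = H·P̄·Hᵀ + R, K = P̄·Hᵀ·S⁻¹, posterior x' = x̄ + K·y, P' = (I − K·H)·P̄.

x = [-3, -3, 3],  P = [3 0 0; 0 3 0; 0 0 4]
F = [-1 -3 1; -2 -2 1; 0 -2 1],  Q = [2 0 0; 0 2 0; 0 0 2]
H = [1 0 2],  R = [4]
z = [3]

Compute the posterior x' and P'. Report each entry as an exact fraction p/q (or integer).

x' = [3, 6, 3/10]
P' = [4 4 -6/5; 4 12 -7/5; -6/5 -7/5 59/50]

x̄ = F·x = [15, 15, 9]
P̄ = F·P·Fᵀ + Q = [36 28 22; 28 30 16; 22 16 18]
y = z − H·x̄ = [-30]
S = H·P̄·Hᵀ + R = [200]
K = P̄·Hᵀ·S⁻¹ = [2/5; 3/10; 29/100]
x' = x̄ + K·y = [3, 6, 3/10]
P' = (I − K·H)·P̄ = [4 4 -6/5; 4 12 -7/5; -6/5 -7/5 59/50]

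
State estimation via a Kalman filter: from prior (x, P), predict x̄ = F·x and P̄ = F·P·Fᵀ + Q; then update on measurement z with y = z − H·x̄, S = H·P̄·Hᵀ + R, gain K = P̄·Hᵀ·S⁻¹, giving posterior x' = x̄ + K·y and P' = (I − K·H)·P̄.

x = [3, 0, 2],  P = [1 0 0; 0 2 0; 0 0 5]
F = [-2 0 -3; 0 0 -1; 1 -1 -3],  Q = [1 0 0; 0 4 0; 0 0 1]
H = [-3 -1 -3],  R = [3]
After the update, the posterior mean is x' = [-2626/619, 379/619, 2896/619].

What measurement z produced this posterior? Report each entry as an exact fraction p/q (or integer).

z = [-2]

x̄ = F·x = [-12, -2, -3]
P̄ = F·P·Fᵀ + Q = [50 15 43; 15 9 15; 43 15 49]
S = H·P̄·Hᵀ + R = [1857]
K = P̄·Hᵀ·S⁻¹ = [-98/619; -33/619; -97/619]
x' − x̄ = [4802/619, 1617/619, 4753/619] = K·y
y = (KᵀK)⁻¹·Kᵀ·(x' − x̄) = [-49]
z = y + H·x̄ = [-49] + [47] = [-2]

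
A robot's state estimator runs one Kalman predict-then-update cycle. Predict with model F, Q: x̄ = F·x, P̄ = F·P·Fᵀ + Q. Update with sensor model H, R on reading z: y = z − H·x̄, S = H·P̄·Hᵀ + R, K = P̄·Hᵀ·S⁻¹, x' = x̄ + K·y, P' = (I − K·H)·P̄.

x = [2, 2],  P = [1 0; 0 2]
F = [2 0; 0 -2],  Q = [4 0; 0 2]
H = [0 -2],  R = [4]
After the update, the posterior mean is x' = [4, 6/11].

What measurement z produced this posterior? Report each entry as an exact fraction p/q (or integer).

x̄ = F·x = [4, -4]
P̄ = F·P·Fᵀ + Q = [8 0; 0 10]
S = H·P̄·Hᵀ + R = [44]
K = P̄·Hᵀ·S⁻¹ = [0; -5/11]
x' − x̄ = [0, 50/11] = K·y
y = (KᵀK)⁻¹·Kᵀ·(x' − x̄) = [-10]
z = y + H·x̄ = [-10] + [8] = [-2]

z = [-2]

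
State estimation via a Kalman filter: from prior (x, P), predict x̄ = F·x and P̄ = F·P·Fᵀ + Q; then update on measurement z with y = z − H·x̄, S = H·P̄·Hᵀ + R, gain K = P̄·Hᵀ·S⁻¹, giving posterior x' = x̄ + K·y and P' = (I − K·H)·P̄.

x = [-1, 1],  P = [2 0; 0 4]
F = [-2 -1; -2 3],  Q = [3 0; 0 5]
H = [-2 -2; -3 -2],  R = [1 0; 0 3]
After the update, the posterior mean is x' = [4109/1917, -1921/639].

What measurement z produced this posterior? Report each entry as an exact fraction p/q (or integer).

z = [2, -1]

x̄ = F·x = [1, 5]
P̄ = F·P·Fᵀ + Q = [15 -4; -4 49]
S = H·P̄·Hᵀ + R = [225 246; 246 286]
K = P̄·Hᵀ·S⁻¹ = [1405/1917 -971/1278; -764/639 155/213]
x' − x̄ = [2192/1917, -5116/639] = K·y
y = (KᵀK)⁻¹·Kᵀ·(x' − x̄) = [14, 12]
z = y + H·x̄ = [14, 12] + [-12, -13] = [2, -1]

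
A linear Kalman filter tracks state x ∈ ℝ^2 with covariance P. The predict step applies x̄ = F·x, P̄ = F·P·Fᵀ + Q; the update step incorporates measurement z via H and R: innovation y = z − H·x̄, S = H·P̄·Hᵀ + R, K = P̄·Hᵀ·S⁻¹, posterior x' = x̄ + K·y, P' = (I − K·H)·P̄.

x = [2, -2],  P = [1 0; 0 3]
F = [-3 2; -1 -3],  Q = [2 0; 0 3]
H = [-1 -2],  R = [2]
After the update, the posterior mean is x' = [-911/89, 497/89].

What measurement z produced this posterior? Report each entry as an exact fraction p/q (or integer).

z = [-1]

x̄ = F·x = [-10, 4]
P̄ = F·P·Fᵀ + Q = [23 -15; -15 31]
S = H·P̄·Hᵀ + R = [89]
K = P̄·Hᵀ·S⁻¹ = [7/89; -47/89]
x' − x̄ = [-21/89, 141/89] = K·y
y = (KᵀK)⁻¹·Kᵀ·(x' − x̄) = [-3]
z = y + H·x̄ = [-3] + [2] = [-1]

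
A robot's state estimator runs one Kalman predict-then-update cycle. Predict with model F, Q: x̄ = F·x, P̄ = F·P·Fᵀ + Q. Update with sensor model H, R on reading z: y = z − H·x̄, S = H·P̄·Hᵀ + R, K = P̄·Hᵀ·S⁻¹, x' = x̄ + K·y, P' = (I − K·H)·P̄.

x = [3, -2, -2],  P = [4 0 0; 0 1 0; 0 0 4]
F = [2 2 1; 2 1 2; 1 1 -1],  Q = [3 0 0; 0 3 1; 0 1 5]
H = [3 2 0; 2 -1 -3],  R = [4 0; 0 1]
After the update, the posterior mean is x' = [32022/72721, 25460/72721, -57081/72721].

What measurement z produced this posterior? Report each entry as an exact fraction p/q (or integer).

x̄ = F·x = [0, 0, 3]
P̄ = F·P·Fᵀ + Q = [27 26 6; 26 36 2; 6 2 14]
S = H·P̄·Hᵀ + R = [703 50; 50 107]
K = P̄·Hᵀ·S⁻¹ = [13731/72721 380/72721; 15550/72721 -470/72721; 3954/72721 -23596/72721]
x' − x̄ = [32022/72721, 25460/72721, -275244/72721] = K·y
y = (KᵀK)⁻¹·Kᵀ·(x' − x̄) = [2, 12]
z = y + H·x̄ = [2, 12] + [0, -9] = [2, 3]

z = [2, 3]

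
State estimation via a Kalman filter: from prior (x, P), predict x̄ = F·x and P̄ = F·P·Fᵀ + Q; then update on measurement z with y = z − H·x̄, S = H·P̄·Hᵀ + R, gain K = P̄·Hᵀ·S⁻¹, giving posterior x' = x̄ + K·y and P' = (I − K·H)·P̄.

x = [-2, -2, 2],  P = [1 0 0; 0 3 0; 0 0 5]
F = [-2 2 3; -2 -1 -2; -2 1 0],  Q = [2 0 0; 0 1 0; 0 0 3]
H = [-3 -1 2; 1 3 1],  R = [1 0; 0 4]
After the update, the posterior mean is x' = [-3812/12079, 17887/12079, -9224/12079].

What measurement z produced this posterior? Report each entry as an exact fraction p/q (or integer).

x̄ = F·x = [6, 2, 2]
P̄ = F·P·Fᵀ + Q = [63 -32 10; -32 28 1; 10 1 10]
S = H·P̄·Hᵀ + R = [320 62; 62 163]
K = P̄·Hᵀ·S⁻¹ = [-20905/48316 567/24158; 2031/12079 3155/12079; -3219/48316 4021/24158]
x' − x̄ = [-76286/12079, -6271/12079, -33382/12079] = K·y
y = (KᵀK)⁻¹·Kᵀ·(x' − x̄) = [14, -11]
z = y + H·x̄ = [14, -11] + [-16, 14] = [-2, 3]

z = [-2, 3]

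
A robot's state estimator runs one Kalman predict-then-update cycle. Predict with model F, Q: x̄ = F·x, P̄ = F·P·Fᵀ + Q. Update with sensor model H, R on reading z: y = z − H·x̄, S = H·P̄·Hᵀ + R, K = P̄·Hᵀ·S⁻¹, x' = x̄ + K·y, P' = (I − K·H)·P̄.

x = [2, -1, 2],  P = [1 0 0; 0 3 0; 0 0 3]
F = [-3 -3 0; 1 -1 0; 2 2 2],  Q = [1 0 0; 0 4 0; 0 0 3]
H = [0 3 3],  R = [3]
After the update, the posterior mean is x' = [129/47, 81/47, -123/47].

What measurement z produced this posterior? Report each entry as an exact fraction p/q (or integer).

z = [-3]

x̄ = F·x = [-3, 3, 6]
P̄ = F·P·Fᵀ + Q = [37 6 -24; 6 8 -4; -24 -4 31]
S = H·P̄·Hᵀ + R = [282]
K = P̄·Hᵀ·S⁻¹ = [-9/47; 2/47; 27/94]
x' − x̄ = [270/47, -60/47, -405/47] = K·y
y = (KᵀK)⁻¹·Kᵀ·(x' − x̄) = [-30]
z = y + H·x̄ = [-30] + [27] = [-3]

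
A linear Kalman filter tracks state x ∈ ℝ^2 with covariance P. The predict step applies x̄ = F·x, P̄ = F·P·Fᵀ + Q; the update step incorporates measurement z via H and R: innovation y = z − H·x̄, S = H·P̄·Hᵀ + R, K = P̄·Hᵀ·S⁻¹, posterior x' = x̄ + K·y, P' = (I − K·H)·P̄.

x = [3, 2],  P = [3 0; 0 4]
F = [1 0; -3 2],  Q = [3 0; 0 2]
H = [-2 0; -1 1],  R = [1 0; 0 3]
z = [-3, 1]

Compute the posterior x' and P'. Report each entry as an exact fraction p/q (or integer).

x̄ = F·x = [3, -5]
P̄ = F·P·Fᵀ + Q = [6 -9; -9 45]
y = z − H·x̄ = [3, 9]
S = H·P̄·Hᵀ + R = [25 30; 30 72]
K = P̄·Hᵀ·S⁻¹ = [-23/50 -1/60; -9/25 9/10]
x' = x̄ + K·y = [147/100, 101/50]
P' = (I − K·H)·P̄ = [23/100 9/50; 9/50 72/25]

x' = [147/100, 101/50]
P' = [23/100 9/50; 9/50 72/25]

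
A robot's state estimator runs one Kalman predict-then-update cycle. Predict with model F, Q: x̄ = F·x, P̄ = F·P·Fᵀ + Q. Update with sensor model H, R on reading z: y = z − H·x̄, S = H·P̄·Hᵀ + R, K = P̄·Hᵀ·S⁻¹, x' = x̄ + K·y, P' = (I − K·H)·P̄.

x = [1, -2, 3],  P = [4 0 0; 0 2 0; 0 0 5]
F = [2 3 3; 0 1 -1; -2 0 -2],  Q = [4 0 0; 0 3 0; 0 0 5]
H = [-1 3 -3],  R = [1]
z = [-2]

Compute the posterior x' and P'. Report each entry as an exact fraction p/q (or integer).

x̄ = F·x = [5, -5, -8]
P̄ = F·P·Fᵀ + Q = [83 -9 -46; -9 10 10; -46 10 41]
y = z − H·x̄ = [-6]
S = H·P̄·Hᵀ + R = [141]
K = P̄·Hᵀ·S⁻¹ = [28/141; 3/47; -1/3]
x' = x̄ + K·y = [179/47, -253/47, -6]
P' = (I − K·H)·P̄ = [10919/141 -507/47 -110/3; -507/47 443/47 13; -110/3 13 76/3]

x' = [179/47, -253/47, -6]
P' = [10919/141 -507/47 -110/3; -507/47 443/47 13; -110/3 13 76/3]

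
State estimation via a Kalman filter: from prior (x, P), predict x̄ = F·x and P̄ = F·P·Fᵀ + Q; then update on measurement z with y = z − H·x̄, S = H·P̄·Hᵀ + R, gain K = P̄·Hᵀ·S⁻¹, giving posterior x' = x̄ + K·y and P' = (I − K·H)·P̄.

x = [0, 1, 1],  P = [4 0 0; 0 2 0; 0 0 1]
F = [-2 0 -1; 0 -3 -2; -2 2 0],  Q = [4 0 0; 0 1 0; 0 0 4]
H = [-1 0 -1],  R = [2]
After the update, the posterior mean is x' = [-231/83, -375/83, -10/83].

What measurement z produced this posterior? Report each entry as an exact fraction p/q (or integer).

z = [3]

x̄ = F·x = [-1, -5, 2]
P̄ = F·P·Fᵀ + Q = [21 2 16; 2 23 -12; 16 -12 28]
S = H·P̄·Hᵀ + R = [83]
K = P̄·Hᵀ·S⁻¹ = [-37/83; 10/83; -44/83]
x' − x̄ = [-148/83, 40/83, -176/83] = K·y
y = (KᵀK)⁻¹·Kᵀ·(x' − x̄) = [4]
z = y + H·x̄ = [4] + [-1] = [3]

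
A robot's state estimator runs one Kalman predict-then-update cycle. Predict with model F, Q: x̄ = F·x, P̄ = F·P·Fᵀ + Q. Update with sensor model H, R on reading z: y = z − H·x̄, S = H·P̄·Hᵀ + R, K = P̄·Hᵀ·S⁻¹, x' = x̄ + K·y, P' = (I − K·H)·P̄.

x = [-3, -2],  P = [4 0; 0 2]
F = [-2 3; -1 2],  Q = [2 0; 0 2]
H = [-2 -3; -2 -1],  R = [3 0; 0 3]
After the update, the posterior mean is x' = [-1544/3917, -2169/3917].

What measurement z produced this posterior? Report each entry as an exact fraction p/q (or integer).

z = [2, 2]

x̄ = F·x = [0, -1]
P̄ = F·P·Fᵀ + Q = [36 20; 20 14]
S = H·P̄·Hᵀ + R = [513 346; 346 241]
K = P̄·Hᵀ·S⁻¹ = [20/3917 -1524/3917; -1078/3917 670/3917]
x' − x̄ = [-1544/3917, 1748/3917] = K·y
y = (KᵀK)⁻¹·Kᵀ·(x' − x̄) = [-1, 1]
z = y + H·x̄ = [-1, 1] + [3, 1] = [2, 2]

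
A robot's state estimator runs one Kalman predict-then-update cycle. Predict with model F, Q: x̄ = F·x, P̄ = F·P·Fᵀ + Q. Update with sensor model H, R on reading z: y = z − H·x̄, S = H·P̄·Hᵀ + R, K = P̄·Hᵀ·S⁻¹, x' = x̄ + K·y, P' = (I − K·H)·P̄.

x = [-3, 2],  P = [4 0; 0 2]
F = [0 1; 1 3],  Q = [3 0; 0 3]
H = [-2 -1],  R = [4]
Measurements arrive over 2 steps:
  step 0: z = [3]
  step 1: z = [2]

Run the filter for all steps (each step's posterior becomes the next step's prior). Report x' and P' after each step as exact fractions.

step 0: x' = [-14/73, -151/73], P' = [109/73 -154/73; -154/73 456/73]
step 1: x' = [-402/2839, -5497/2839], P' = [3737/2839 -4910/2839; -4910/2839 15756/2839]

step 0: x̄ = F·x = [2, 3]
step 0: P̄ = F·P·Fᵀ + Q = [5 6; 6 25]
step 0: y = z − H·x̄ = [10]
step 0: S = H·P̄·Hᵀ + R = [73]
step 0: K = P̄·Hᵀ·S⁻¹ = [-16/73; -37/73]
step 0: x' = x̄ + K·y = [-14/73, -151/73]
step 0: P' = (I − K·H)·P̄ = [109/73 -154/73; -154/73 456/73]
step 1: x̄ = F·x = [-151/73, -467/73]
step 1: P̄ = F·P·Fᵀ + Q = [675/73 1214/73; 1214/73 3508/73]
step 1: y = z − H·x̄ = [-623/73]
step 1: S = H·P̄·Hᵀ + R = [11356/73]
step 1: K = P̄·Hᵀ·S⁻¹ = [-641/2839; -1484/2839]
step 1: x' = x̄ + K·y = [-402/2839, -5497/2839]
step 1: P' = (I − K·H)·P̄ = [3737/2839 -4910/2839; -4910/2839 15756/2839]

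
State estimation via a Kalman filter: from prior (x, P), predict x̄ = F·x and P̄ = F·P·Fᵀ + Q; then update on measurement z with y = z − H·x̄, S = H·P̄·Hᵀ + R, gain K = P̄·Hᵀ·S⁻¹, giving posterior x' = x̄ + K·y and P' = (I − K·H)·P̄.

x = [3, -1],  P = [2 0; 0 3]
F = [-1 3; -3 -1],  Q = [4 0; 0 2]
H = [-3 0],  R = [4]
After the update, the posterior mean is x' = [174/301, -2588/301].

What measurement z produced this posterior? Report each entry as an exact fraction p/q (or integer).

z = [-2]

x̄ = F·x = [-6, -8]
P̄ = F·P·Fᵀ + Q = [33 -3; -3 23]
S = H·P̄·Hᵀ + R = [301]
K = P̄·Hᵀ·S⁻¹ = [-99/301; 9/301]
x' − x̄ = [1980/301, -180/301] = K·y
y = (KᵀK)⁻¹·Kᵀ·(x' − x̄) = [-20]
z = y + H·x̄ = [-20] + [18] = [-2]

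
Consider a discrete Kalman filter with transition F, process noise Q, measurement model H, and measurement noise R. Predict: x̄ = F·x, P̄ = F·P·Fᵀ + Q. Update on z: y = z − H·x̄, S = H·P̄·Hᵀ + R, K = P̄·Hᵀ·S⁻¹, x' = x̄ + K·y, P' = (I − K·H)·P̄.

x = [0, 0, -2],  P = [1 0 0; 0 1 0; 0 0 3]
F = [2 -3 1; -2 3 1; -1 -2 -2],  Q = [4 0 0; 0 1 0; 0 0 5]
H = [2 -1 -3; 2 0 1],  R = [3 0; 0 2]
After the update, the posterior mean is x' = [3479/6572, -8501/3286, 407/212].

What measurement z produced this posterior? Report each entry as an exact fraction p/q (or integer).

x̄ = F·x = [-2, -2, 4]
P̄ = F·P·Fᵀ + Q = [20 -10 -2; -10 17 -10; -2 -10 22]
S = H·P̄·Hᵀ + R = [302 52; 52 96]
K = P̄·Hᵀ·S⁻¹ = [425/3286 2141/6572; 111/3286 -1087/3286; -27/106 69/212]
x' − x̄ = [16623/6572, -1929/3286, -441/212] = K·y
y = (KᵀK)⁻¹·Kᵀ·(x' − x̄) = [12, 3]
z = y + H·x̄ = [12, 3] + [-14, 0] = [-2, 3]

z = [-2, 3]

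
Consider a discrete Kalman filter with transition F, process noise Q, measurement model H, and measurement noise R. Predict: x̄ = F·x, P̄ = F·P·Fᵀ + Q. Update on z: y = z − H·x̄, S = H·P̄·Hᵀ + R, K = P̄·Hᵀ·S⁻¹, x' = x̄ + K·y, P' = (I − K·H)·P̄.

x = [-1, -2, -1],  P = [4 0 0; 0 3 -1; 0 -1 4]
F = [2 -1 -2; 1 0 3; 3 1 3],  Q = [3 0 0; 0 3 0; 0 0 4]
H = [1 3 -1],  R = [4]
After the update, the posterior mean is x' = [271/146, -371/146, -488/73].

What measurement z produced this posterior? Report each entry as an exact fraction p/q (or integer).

z = [1]

x̄ = F·x = [2, -4, -8]
P̄ = F·P·Fᵀ + Q = [34 -13 2; -13 43 45; 2 45 73]
S = H·P̄·Hᵀ + R = [146]
K = P̄·Hᵀ·S⁻¹ = [-7/146; 71/146; 32/73]
x' − x̄ = [-21/146, 213/146, 96/73] = K·y
y = (KᵀK)⁻¹·Kᵀ·(x' − x̄) = [3]
z = y + H·x̄ = [3] + [-2] = [1]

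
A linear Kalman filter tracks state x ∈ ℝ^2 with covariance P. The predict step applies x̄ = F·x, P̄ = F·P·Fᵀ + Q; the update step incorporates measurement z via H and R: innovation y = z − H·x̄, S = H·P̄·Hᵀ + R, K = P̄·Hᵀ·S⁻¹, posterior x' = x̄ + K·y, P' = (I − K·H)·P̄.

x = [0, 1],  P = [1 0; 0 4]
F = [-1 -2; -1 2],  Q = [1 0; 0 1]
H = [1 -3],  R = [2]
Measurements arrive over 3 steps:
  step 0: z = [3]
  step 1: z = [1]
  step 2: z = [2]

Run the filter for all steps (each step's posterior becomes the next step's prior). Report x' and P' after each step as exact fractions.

step 0: x̄ = F·x = [-2, 2]
step 0: P̄ = F·P·Fᵀ + Q = [18 -15; -15 18]
step 0: y = z − H·x̄ = [11]
step 0: S = H·P̄·Hᵀ + R = [272]
step 0: K = P̄·Hᵀ·S⁻¹ = [63/272; -69/272]
step 0: x' = x̄ + K·y = [149/272, -215/272]
step 0: P' = (I − K·H)·P̄ = [927/272 267/272; 267/272 135/272]
step 1: x̄ = F·x = [281/272, -579/272]
step 1: P̄ = F·P·Fᵀ + Q = [2807/272 387/272; 387/272 671/272]
step 1: y = z − H·x̄ = [-873/136]
step 1: S = H·P̄·Hᵀ + R = [1767/68]
step 1: K = P̄·Hᵀ·S⁻¹ = [823/3534; -271/1178]
step 1: x' = x̄ + K·y = [-272/589, -384/589]
step 1: P' = (I − K·H)·P̄ = [15745/1767 1658/589; 1658/589 643/589]
step 2: x̄ = F·x = [1040/589, -16/19]
step 2: P̄ = F·P·Fᵀ + Q = [45124/1767 259/57; 259/57 172/57]
step 2: y = z − H·x̄ = [-1350/589]
step 2: S = H·P̄·Hᵀ + R = [48472/1767]
step 2: K = P̄·Hᵀ·S⁻¹ = [21037/48472; -7967/48472]
step 2: x' = x̄ + K·y = [18685/24236, -11279/24236]
step 2: P' = (I − K·H)·P̄ = [987377/48472 315101/48472; 315101/48472 110345/48472]

step 0: x' = [149/272, -215/272], P' = [927/272 267/272; 267/272 135/272]
step 1: x' = [-272/589, -384/589], P' = [15745/1767 1658/589; 1658/589 643/589]
step 2: x' = [18685/24236, -11279/24236], P' = [987377/48472 315101/48472; 315101/48472 110345/48472]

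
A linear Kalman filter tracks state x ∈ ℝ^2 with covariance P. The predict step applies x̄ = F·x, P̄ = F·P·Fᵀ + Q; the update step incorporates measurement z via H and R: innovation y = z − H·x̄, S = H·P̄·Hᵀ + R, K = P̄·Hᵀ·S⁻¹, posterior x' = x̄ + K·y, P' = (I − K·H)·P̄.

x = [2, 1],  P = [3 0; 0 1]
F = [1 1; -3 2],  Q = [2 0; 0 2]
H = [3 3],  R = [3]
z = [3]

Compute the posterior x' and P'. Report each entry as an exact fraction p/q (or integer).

x̄ = F·x = [3, -4]
P̄ = F·P·Fᵀ + Q = [6 -7; -7 33]
y = z − H·x̄ = [6]
S = H·P̄·Hᵀ + R = [228]
K = P̄·Hᵀ·S⁻¹ = [-1/76; 13/38]
x' = x̄ + K·y = [111/38, -37/19]
P' = (I − K·H)·P̄ = [453/76 -227/38; -227/38 120/19]

x' = [111/38, -37/19]
P' = [453/76 -227/38; -227/38 120/19]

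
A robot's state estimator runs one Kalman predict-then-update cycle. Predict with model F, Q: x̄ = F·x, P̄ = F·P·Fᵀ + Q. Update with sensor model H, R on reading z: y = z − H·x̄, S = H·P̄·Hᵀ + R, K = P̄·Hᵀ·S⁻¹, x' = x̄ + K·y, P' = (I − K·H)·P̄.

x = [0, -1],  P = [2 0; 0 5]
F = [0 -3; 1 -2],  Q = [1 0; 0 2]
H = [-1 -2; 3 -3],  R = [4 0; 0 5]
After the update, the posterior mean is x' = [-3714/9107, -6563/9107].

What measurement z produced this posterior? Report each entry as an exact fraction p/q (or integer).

x̄ = F·x = [3, 2]
P̄ = F·P·Fᵀ + Q = [46 30; 30 24]
S = H·P̄·Hᵀ + R = [266 -84; -84 95]
K = P̄·Hᵀ·S⁻¹ = [-3019/9107 276/1301; -2949/9107 -126/1301]
x' − x̄ = [-31035/9107, -24777/9107] = K·y
y = (KᵀK)⁻¹·Kᵀ·(x' − x̄) = [9, -2]
z = y + H·x̄ = [9, -2] + [-7, 3] = [2, 1]

z = [2, 1]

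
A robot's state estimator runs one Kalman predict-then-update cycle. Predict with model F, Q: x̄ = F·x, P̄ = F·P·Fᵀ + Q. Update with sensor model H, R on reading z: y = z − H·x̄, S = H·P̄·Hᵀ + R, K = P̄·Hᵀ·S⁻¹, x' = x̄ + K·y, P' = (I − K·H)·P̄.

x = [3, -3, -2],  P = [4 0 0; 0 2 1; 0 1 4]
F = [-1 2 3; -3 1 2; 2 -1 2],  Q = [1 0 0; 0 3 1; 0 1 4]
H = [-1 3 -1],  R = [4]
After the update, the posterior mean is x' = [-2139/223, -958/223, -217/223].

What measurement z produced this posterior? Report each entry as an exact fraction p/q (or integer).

x̄ = F·x = [-15, -16, 5]
P̄ = F·P·Fᵀ + Q = [61 47 13; 47 61 -9; 13 -9 34]
S = H·P̄·Hᵀ + R = [446]
K = P̄·Hᵀ·S⁻¹ = [67/446; 145/446; -37/223]
x' − x̄ = [1206/223, 2610/223, -1332/223] = K·y
y = (KᵀK)⁻¹·Kᵀ·(x' − x̄) = [36]
z = y + H·x̄ = [36] + [-38] = [-2]

z = [-2]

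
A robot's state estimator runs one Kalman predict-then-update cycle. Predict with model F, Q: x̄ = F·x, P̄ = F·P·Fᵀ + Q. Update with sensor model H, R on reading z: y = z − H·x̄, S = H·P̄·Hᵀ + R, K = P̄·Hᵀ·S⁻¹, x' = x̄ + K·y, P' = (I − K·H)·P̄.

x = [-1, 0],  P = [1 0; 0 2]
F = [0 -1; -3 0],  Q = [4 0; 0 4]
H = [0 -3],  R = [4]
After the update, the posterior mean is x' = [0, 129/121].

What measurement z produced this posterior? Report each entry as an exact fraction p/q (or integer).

x̄ = F·x = [0, 3]
P̄ = F·P·Fᵀ + Q = [6 0; 0 13]
S = H·P̄·Hᵀ + R = [121]
K = P̄·Hᵀ·S⁻¹ = [0; -39/121]
x' − x̄ = [0, -234/121] = K·y
y = (KᵀK)⁻¹·Kᵀ·(x' − x̄) = [6]
z = y + H·x̄ = [6] + [-9] = [-3]

z = [-3]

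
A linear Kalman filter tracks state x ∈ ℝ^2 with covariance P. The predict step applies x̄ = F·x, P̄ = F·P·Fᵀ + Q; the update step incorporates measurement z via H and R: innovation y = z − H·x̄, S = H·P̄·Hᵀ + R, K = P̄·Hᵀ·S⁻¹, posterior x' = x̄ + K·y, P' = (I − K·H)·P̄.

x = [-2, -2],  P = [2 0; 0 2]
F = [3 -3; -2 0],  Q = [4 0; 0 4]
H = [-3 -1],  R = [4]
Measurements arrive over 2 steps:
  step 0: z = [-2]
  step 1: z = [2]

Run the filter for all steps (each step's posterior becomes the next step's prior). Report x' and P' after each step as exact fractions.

step 0: x̄ = F·x = [0, 4]
step 0: P̄ = F·P·Fᵀ + Q = [40 -12; -12 12]
step 0: y = z − H·x̄ = [2]
step 0: S = H·P̄·Hᵀ + R = [304]
step 0: K = P̄·Hᵀ·S⁻¹ = [-27/76; 3/38]
step 0: x' = x̄ + K·y = [-27/38, 79/19]
step 0: P' = (I − K·H)·P̄ = [31/19 -66/19; -66/19 192/19]
step 1: x̄ = F·x = [-555/38, 27/19]
step 1: P̄ = F·P·Fᵀ + Q = [3271/19 -582/19; -582/19 200/19]
step 1: y = z − H·x̄ = [-1535/38]
step 1: S = H·P̄·Hᵀ + R = [26223/19]
step 1: K = P̄·Hᵀ·S⁻¹ = [-3077/8741; 1546/26223]
step 1: x' = x̄ + K·y = [-3370/8741, -25186/26223]
step 1: P' = (I − K·H)·P̄ = [9896/8741 -17380/8741; -17380/8741 150236/26223]

step 0: x' = [-27/38, 79/19], P' = [31/19 -66/19; -66/19 192/19]
step 1: x' = [-3370/8741, -25186/26223], P' = [9896/8741 -17380/8741; -17380/8741 150236/26223]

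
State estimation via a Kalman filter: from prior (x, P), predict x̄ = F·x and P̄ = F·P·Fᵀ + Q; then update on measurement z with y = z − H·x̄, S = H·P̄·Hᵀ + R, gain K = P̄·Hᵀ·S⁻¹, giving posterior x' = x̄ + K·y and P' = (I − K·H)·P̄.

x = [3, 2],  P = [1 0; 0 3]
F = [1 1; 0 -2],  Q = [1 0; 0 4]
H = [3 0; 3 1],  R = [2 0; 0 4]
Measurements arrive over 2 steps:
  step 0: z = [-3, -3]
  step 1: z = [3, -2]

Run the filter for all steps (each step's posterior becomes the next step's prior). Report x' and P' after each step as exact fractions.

step 0: x' = [-269/317, 200/317], P' = [64/317 -156/317; -156/317 1252/317]
step 1: x' = [6522/7231, -333358/79541], P' = [1480/7231 -3796/7231; -3796/7231 321996/79541]

step 0: x̄ = F·x = [5, -4]
step 0: P̄ = F·P·Fᵀ + Q = [5 -6; -6 16]
step 0: y = z − H·x̄ = [-18, -14]
step 0: S = H·P̄·Hᵀ + R = [47 27; 27 29]
step 0: K = P̄·Hᵀ·S⁻¹ = [96/317 9/317; -234/317 196/317]
step 0: x' = x̄ + K·y = [-269/317, 200/317]
step 0: P' = (I − K·H)·P̄ = [64/317 -156/317; -156/317 1252/317]
step 1: x̄ = F·x = [-69/317, -400/317]
step 1: P̄ = F·P·Fᵀ + Q = [1321/317 -2192/317; -2192/317 6276/317]
step 1: y = z − H·x̄ = [1158/317, -27/317]
step 1: S = H·P̄·Hᵀ + R = [12523/317 5313/317; 5313/317 6281/317]
step 1: K = P̄·Hᵀ·S⁻¹ = [2220/7231 23/1033; -5694/7231 7026/11363]
step 1: x' = x̄ + K·y = [6522/7231, -333358/79541]
step 1: P' = (I − K·H)·P̄ = [1480/7231 -3796/7231; -3796/7231 321996/79541]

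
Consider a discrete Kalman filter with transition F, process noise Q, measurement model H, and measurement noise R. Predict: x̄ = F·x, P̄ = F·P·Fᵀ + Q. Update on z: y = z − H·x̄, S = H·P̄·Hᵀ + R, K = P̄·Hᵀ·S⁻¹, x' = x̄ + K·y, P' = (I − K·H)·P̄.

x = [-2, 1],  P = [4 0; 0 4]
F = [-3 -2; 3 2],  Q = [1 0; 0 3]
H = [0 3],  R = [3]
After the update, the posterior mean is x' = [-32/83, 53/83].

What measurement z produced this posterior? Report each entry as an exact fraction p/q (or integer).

x̄ = F·x = [4, -4]
P̄ = F·P·Fᵀ + Q = [53 -52; -52 55]
S = H·P̄·Hᵀ + R = [498]
K = P̄·Hᵀ·S⁻¹ = [-26/83; 55/166]
x' − x̄ = [-364/83, 385/83] = K·y
y = (KᵀK)⁻¹·Kᵀ·(x' − x̄) = [14]
z = y + H·x̄ = [14] + [-12] = [2]

z = [2]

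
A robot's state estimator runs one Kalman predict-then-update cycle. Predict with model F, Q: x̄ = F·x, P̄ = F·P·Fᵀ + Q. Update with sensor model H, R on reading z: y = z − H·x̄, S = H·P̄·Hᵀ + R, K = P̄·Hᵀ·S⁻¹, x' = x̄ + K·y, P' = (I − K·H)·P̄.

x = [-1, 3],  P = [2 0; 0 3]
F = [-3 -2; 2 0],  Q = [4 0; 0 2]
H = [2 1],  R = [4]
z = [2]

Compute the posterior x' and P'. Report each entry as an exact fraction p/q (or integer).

x' = [127/51, -172/51]
P' = [166/51 -220/51; -220/51 412/51]

x̄ = F·x = [-3, -2]
P̄ = F·P·Fᵀ + Q = [34 -12; -12 10]
y = z − H·x̄ = [10]
S = H·P̄·Hᵀ + R = [102]
K = P̄·Hᵀ·S⁻¹ = [28/51; -7/51]
x' = x̄ + K·y = [127/51, -172/51]
P' = (I − K·H)·P̄ = [166/51 -220/51; -220/51 412/51]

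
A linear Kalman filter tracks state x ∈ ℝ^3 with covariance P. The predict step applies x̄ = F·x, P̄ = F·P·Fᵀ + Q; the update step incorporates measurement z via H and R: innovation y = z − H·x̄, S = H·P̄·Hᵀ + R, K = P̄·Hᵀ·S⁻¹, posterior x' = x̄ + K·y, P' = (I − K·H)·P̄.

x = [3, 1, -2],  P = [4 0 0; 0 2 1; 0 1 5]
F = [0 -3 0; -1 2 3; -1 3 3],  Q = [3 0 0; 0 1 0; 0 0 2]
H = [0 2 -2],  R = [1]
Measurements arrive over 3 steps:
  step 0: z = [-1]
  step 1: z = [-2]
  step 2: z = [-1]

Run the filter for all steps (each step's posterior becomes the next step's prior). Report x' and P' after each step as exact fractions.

step 0: x' = [-17/7, -53/7, -148/21], P' = [99/7 -99/7 -101/7; -99/7 442/7 444/7; -101/7 444/7 1343/21]
step 1: x' = [-249/143, 16191/1859, 17990/1859], P' = [339/11 -7353/143 -7455/143; -7353/143 204813/1859 207121/1859; -7455/143 207121/1859 209892/1859]
step 2: x' = [-1860327/843419, 3712463/843419, 4149434/843419], P' = [26493378/843419 -46394298/843419 -47008737/843419; -46394298/843419 98620332/843419 99745051/843419; -47008737/843419 99745051/843419 101080160/843419]

step 0: x̄ = F·x = [-3, -7, -6]
step 0: P̄ = F·P·Fᵀ + Q = [21 -21 -27; -21 70 76; -27 76 87]
step 0: y = z − H·x̄ = [1]
step 0: S = H·P̄·Hᵀ + R = [21]
step 0: K = P̄·Hᵀ·S⁻¹ = [4/7; -4/7; -22/21]
step 0: x' = x̄ + K·y = [-17/7, -53/7, -148/21]
step 0: P' = (I − K·H)·P̄ = [99/7 -99/7 -101/7; -99/7 442/7 444/7; -101/7 444/7 1343/21]
step 1: x̄ = F·x = [159/7, -237/7, -290/7]
step 1: P̄ = F·P·Fᵀ + Q = [3999/7 -6945/7 -8271/7; -6945/7 12233/7 14541/7; -8271/7 14541/7 17312/7]
step 1: y = z − H·x̄ = [-120/7]
step 1: S = H·P̄·Hᵀ + R = [1859/7]
step 1: K = P̄·Hᵀ·S⁻¹ = [204/143; -4616/1859; -5542/1859]
step 1: x' = x̄ + K·y = [-249/143, 16191/1859, 17990/1859]
step 1: P' = (I − K·H)·P̄ = [339/11 -7353/143 -7455/143; -7353/143 204813/1859 207121/1859; -7455/143 207121/1859 209892/1859]
step 2: x̄ = F·x = [-48573/1859, 89589/1859, 105780/1859]
step 2: P̄ = F·P·Fᵀ + Q = [1848894/1859 -3379734/1859 -3994173/1859; -3379734/1859 6216728/1859 7341447/1859; -3994173/1859 7341447/1859 8676556/1859]
step 2: y = z − H·x̄ = [30523/1859]
step 2: S = H·P̄·Hᵀ + R = [843419/1859]
step 2: K = P̄·Hᵀ·S⁻¹ = [1228878/843419; -2249438/843419; -2670218/843419]
step 2: x' = x̄ + K·y = [-1860327/843419, 3712463/843419, 4149434/843419]
step 2: P' = (I − K·H)·P̄ = [26493378/843419 -46394298/843419 -47008737/843419; -46394298/843419 98620332/843419 99745051/843419; -47008737/843419 99745051/843419 101080160/843419]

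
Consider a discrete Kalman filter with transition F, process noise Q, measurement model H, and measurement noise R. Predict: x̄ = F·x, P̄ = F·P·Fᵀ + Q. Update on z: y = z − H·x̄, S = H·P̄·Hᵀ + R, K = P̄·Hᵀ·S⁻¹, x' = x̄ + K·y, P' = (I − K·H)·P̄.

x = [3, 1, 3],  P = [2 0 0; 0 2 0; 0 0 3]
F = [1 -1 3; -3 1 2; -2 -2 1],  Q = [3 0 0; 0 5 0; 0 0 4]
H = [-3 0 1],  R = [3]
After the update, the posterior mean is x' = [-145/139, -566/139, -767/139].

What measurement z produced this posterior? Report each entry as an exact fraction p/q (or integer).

x̄ = F·x = [11, -2, -5]
P̄ = F·P·Fᵀ + Q = [34 10 9; 10 37 14; 9 14 23]
S = H·P̄·Hᵀ + R = [278]
K = P̄·Hᵀ·S⁻¹ = [-93/278; -8/139; -2/139]
x' − x̄ = [-1674/139, -288/139, -72/139] = K·y
y = (KᵀK)⁻¹·Kᵀ·(x' − x̄) = [36]
z = y + H·x̄ = [36] + [-38] = [-2]

z = [-2]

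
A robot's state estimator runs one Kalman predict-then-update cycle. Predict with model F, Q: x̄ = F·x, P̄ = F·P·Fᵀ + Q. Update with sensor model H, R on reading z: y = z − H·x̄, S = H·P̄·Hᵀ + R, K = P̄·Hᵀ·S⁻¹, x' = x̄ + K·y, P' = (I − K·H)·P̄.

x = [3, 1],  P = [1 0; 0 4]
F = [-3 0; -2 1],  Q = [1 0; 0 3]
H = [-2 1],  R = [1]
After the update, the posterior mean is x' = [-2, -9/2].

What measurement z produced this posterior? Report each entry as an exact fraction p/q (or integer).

z = [-1]

x̄ = F·x = [-9, -5]
P̄ = F·P·Fᵀ + Q = [10 6; 6 11]
S = H·P̄·Hᵀ + R = [28]
K = P̄·Hᵀ·S⁻¹ = [-1/2; -1/28]
x' − x̄ = [7, 1/2] = K·y
y = (KᵀK)⁻¹·Kᵀ·(x' − x̄) = [-14]
z = y + H·x̄ = [-14] + [13] = [-1]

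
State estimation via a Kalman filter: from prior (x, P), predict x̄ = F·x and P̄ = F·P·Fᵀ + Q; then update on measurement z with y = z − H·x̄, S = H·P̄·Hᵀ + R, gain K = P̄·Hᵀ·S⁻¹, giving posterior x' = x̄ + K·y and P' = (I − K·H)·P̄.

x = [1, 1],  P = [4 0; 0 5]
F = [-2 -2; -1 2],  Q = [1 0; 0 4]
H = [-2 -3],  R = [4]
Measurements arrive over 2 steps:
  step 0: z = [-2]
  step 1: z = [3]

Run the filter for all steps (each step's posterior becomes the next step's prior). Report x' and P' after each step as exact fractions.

step 0: x̄ = F·x = [-4, 1]
step 0: P̄ = F·P·Fᵀ + Q = [37 -12; -12 28]
step 0: y = z − H·x̄ = [-7]
step 0: S = H·P̄·Hᵀ + R = [260]
step 0: K = P̄·Hᵀ·S⁻¹ = [-19/130; -3/13]
step 0: x' = x̄ + K·y = [-387/130, 34/13]
step 0: P' = (I − K·H)·P̄ = [2044/65 -270/13; -270/13 184/13]
step 1: x̄ = F·x = [47/65, 1067/130]
step 1: P̄ = F·P·Fᵀ + Q = [1121/65 3108/65; 3108/65 11384/65]
step 1: y = z − H·x̄ = [3779/130]
step 1: S = H·P̄·Hᵀ + R = [144496/65]
step 1: K = P̄·Hᵀ·S⁻¹ = [-5783/72248; -2523/9031]
step 1: x' = x̄ + K·y = [-231733/144496, 782/9031]
step 1: P' = (I − K·H)·P̄ = [108491/36124 -17118/9031; -17118/9031 14776/9031]

step 0: x' = [-387/130, 34/13], P' = [2044/65 -270/13; -270/13 184/13]
step 1: x' = [-231733/144496, 782/9031], P' = [108491/36124 -17118/9031; -17118/9031 14776/9031]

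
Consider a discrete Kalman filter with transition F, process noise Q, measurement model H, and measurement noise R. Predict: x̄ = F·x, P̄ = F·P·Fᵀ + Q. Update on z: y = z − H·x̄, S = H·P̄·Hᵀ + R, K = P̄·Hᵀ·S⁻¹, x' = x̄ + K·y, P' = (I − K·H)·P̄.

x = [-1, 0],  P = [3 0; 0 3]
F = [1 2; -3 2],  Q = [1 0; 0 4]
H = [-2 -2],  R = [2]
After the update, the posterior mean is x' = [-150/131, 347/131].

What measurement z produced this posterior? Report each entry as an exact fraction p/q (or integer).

x̄ = F·x = [-1, 3]
P̄ = F·P·Fᵀ + Q = [16 3; 3 43]
S = H·P̄·Hᵀ + R = [262]
K = P̄·Hᵀ·S⁻¹ = [-19/131; -46/131]
x' − x̄ = [-19/131, -46/131] = K·y
y = (KᵀK)⁻¹·Kᵀ·(x' − x̄) = [1]
z = y + H·x̄ = [1] + [-4] = [-3]

z = [-3]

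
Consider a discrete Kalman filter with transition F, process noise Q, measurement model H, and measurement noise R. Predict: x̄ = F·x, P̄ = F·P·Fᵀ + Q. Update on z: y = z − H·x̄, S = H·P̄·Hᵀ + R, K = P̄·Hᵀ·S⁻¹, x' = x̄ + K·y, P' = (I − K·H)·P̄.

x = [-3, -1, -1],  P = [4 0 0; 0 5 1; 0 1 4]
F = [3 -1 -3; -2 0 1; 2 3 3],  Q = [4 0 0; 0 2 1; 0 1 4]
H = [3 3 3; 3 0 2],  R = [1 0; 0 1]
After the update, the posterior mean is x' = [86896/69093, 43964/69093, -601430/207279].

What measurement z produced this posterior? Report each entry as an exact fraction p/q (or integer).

z = [-3, -2]

x̄ = F·x = [-5, 5, -12]
P̄ = F·P·Fᵀ + Q = [87 -37 -39; -37 22 0; -39 0 119]
S = H·P̄·Hᵀ + R = [685 579; 579 792]
K = P̄·Hᵀ·S⁻¹ = [-8869/23031 35416/69093; 3181/23031 -16660/69093; 40007/69093 -56075/207279]
x' − x̄ = [432361/69093, -301501/69093, 1885918/207279] = K·y
y = (KᵀK)⁻¹·Kᵀ·(x' − x̄) = [33, 37]
z = y + H·x̄ = [33, 37] + [-36, -39] = [-3, -2]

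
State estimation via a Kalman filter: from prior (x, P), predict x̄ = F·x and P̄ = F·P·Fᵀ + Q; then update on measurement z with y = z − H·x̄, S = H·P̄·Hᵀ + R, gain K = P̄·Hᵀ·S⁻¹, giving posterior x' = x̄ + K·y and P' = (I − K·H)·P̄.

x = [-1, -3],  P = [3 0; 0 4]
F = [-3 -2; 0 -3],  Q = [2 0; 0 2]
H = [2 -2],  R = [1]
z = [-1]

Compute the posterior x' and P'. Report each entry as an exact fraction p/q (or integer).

x̄ = F·x = [9, 9]
P̄ = F·P·Fᵀ + Q = [45 24; 24 38]
y = z − H·x̄ = [-1]
S = H·P̄·Hᵀ + R = [141]
K = P̄·Hᵀ·S⁻¹ = [14/47; -28/141]
x' = x̄ + K·y = [409/47, 1297/141]
P' = (I − K·H)·P̄ = [1527/47 1520/47; 1520/47 4574/141]

x' = [409/47, 1297/141]
P' = [1527/47 1520/47; 1520/47 4574/141]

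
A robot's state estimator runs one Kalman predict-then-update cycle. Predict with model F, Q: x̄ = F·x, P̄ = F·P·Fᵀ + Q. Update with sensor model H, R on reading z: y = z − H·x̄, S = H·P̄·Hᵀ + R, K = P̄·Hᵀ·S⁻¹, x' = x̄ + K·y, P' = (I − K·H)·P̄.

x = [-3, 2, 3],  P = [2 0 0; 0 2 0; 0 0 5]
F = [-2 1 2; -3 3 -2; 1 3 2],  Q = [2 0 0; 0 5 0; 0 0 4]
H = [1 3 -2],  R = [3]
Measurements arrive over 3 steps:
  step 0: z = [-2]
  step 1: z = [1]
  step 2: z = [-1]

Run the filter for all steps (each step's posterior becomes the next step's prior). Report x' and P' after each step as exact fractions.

step 0: x̄ = F·x = [14, 9, 9]
step 0: P̄ = F·P·Fᵀ + Q = [32 -2 22; -2 61 -8; 22 -8 44]
step 0: y = z − H·x̄ = [-25]
step 0: S = H·P̄·Hᵀ + R = [756]
step 0: K = P̄·Hᵀ·S⁻¹ = [-1/42; 197/756; -5/42]
step 0: x' = x̄ + K·y = [613/42, 1879/756, 503/42]
step 0: P' = (I − K·H)·P̄ = [221/7 113/42 139/7; 113/42 7307/756 649/42; 139/7 649/42 233/7]
step 1: x̄ = F·x = [-2081/756, -15191/252, 11593/252]
step 1: P̄ = F·P·Fᵀ + Q = [123443/756 20957/252 42701/252; 20957/252 43151/84 -26533/84; 42701/252 -26533/84 45083/84]
step 1: y = z − H·x̄ = [104557/378]
step 1: S = H·P̄·Hᵀ + R = [1993577/189]
step 1: K = P̄·Hᵀ·S⁻¹ = [27925/3987154; 852771/3987154; -699891/3987154]
step 1: x' = x̄ + K·y = [-1625502/1993577, -4471183/3987154, -5084509/1993577]
step 1: P' = (I − K·H)·P̄ = [648977037/3987154 134291732/1993577 727321827/3987154; 134291732/1993577 124352359/3987154 159770557/1993577; 727321827/3987154 159770557/1993577 844022421/3987154]
step 2: x̄ = F·x = [-18307211/3987154, 16677499/3987154, -37002589/3987154]
step 2: P̄ = F·P·Fᵀ + Q = [489580483/3987154 -1702900759/3987154 2209960625/3987154; -1702900759/3987154 5207428111/1993577 -5816962482/1993577; 2209960625/3987154 -5816962482/1993577 6757734014/1993577]
step 2: y = z − H·x̄ = [-54858809/1993577]
step 2: S = H·P̄·Hᵀ + R = [268846972569/3987154]
step 2: K = P̄·Hᵀ·S⁻¹ = [-1004338116/29871885841; 52809517835/268846972569; -6635861147/29871885841]
step 2: x' = x̄ + K·y = [-219042119419/59743771682, -657330711787/537693945138, -189240865039/59743771682]
step 2: P' = (I − K·H)·P̄ = [2782153303787/59743771682 1088372597533/59743771682 3026648562541/59743771682; 1088372597533/59743771682 5596669233709/537693945138 1459361331773/59743771682; 3026648562541/59743771682 1459361331773/59743771682 3722273862371/59743771682]

step 0: x' = [613/42, 1879/756, 503/42], P' = [221/7 113/42 139/7; 113/42 7307/756 649/42; 139/7 649/42 233/7]
step 1: x' = [-1625502/1993577, -4471183/3987154, -5084509/1993577], P' = [648977037/3987154 134291732/1993577 727321827/3987154; 134291732/1993577 124352359/3987154 159770557/1993577; 727321827/3987154 159770557/1993577 844022421/3987154]
step 2: x' = [-219042119419/59743771682, -657330711787/537693945138, -189240865039/59743771682], P' = [2782153303787/59743771682 1088372597533/59743771682 3026648562541/59743771682; 1088372597533/59743771682 5596669233709/537693945138 1459361331773/59743771682; 3026648562541/59743771682 1459361331773/59743771682 3722273862371/59743771682]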